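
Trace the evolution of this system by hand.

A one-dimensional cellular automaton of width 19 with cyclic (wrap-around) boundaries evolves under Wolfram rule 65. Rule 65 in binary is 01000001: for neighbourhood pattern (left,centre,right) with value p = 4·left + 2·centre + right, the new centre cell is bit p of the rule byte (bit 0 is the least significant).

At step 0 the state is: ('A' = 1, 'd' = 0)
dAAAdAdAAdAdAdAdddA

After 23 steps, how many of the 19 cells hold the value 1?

7

[0] dAAAdAdAAdAdAdAdddA
[1] dddAddddAdddddddAdd
[2] AAdddAAdddAAAAAdddA
[3] dAdAddAdAdddddAdAdd
[4] ddddddddddAAAdddddA
[5] dAAAAAAAAdddAdAAAdd
[6] ddddddddAdAdddddAdA
[7] dAAAAAAdddddAAAdddd
[8] ddddddAdAAAdddAdAAA
[9] dAAAAdddddAdAdddddA
[10] ddddAdAAAdddddAAAdd
[11] AAAdddddAdAAAdddAdA
[12] ddAdAAAdddddAdAdddd
[13] AdddddAdAAAdddddAAA
[14] AdAAAdddddAdAAAdddd
[15] ddddAdAAAdddddAdAAd
[16] AAAdddddAdAAAddddAd
[17] ddAdAAAdddddAdAAddd
[18] AdddddAdAAAddddAdAA
[19] AdAAAdddddAdAAddddd
[20] ddddAdAAAddddAdAAAd
[21] AAAdddddAdAAdddddAd
[22] ddAdAAAddddAdAAAddd
[23] AdddddAdAAdddddAdAA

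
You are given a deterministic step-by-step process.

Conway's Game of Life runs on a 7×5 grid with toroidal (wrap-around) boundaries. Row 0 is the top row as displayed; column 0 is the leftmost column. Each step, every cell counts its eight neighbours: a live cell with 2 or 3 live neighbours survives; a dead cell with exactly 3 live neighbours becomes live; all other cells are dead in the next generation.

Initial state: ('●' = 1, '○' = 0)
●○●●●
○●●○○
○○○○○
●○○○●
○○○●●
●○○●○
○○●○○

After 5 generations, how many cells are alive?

0) ●○●●●
○●●○○
○○○○○
●○○○●
○○○●●
●○○●○
○○●○○
1) ●○○○●
●●●○●
●●○○○
●○○●●
○○○●○
○○●●○
●○●○○
2) ○○●○○
○○●●○
○○○○○
●●●●○
○○○○○
○●●●●
●○●○○
3) ○○●○○
○○●●○
○○○○●
○●●○○
○○○○○
●●●●●
●○○○●
4) ○●●○●
○○●●○
○●○○○
○○○○○
○○○○●
○●●●○
○○○○○
5) ○●●○○
●○○●○
○○●○○
○○○○○
○○●●○
○○●●○
●○○○○

10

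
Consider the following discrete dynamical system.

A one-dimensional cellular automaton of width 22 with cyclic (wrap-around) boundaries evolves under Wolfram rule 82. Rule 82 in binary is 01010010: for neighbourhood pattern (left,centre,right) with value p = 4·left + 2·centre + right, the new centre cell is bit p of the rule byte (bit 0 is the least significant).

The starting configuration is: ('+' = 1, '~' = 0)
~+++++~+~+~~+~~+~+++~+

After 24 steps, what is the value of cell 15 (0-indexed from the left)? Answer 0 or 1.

1

[0] ~+++++~+~+~~+~~+~+++~+
[1] ~~~~~+~~~~++~++~~~~+~~
[2] ~~~~+~+~~+~+~~++~~+~+~
[3] ~~~+~~~++~~~++~+++~~~+
[4] +~+~+~+~++~+~+~~~++~+~
[5] ~~~~~~~~~+~~~~+~+~+~~~
[6] ~~~~~~~~+~+~~+~~~~~+~~
[7] ~~~~~~~+~~~++~+~~~+~+~
[8] ~~~~~~+~+~+~+~~+~+~~~+
[9] +~~~~+~~~~~~~++~~~+~+~
[10] ~+~~+~+~~~~~+~++~+~~~~
[11] +~++~~~+~~~+~~~+~~+~~~
[12] ~~~++~+~+~+~+~+~++~+~+
[13] +~+~+~~~~~~~~~~~~+~~~~
[14] ~~~~~+~~~~~~~~~~+~+~~+
[15] +~~~+~+~~~~~~~~+~~~++~
[16] ~+~+~~~+~~~~~~+~+~+~+~
[17] +~~~+~+~+~~~~+~~~~~~~+
[18] ++~+~~~~~+~~+~+~~~~~+~
[19] ~+~~+~~~+~++~~~+~~~+~~
[20] +~++~+~+~~~++~+~+~+~+~
[21] ~~~+~~~~+~+~+~~~~~~~~~
[22] ~~+~+~~+~~~~~+~~~~~~~~
[23] ~+~~~++~+~~~+~+~~~~~~~
[24] +~+~+~+~~+~+~~~+~~~~~~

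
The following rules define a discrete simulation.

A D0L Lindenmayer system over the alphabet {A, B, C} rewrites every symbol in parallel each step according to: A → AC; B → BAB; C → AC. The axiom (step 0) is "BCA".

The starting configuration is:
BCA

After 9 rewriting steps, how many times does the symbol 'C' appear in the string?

1536

[0] BCA
[1] BABACAC
[2] BABACBABACACACAC
[3] BABACBABACACBABACBABACACACACACACACAC
[4] BABACBABACACBABACBABACACACACBABACBABACACBABACBABACACACACACACACACACACACACACACACAC
[5] BABACBABACACBABACBABACACACACBABACBABACACBABACBABACACACACAC…ACACACACACACACACACACACACACACACACACACACACACACACACACACACACAC  (len 176)
[6] BABACBABACACBABACBABACACACACBABACBABACACBABACBABACACACACAC…ACACACACACACACACACACACACACACACACACACACACACACACACACACACACAC  (len 384)
[7] BABACBABACACBABACBABACACACACBABACBABACACBABACBABACACACACAC…ACACACACACACACACACACACACACACACACACACACACACACACACACACACACAC  (len 832)
[8] BABACBABACACBABACBABACACACACBABACBABACACBABACBABACACACACAC…ACACACACACACACACACACACACACACACACACACACACACACACACACACACACAC  (len 1792)
[9] BABACBABACACBABACBABACACACACBABACBABACACBABACBABACACACACAC…ACACACACACACACACACACACACACACACACACACACACACACACACACACACACAC  (len 3840)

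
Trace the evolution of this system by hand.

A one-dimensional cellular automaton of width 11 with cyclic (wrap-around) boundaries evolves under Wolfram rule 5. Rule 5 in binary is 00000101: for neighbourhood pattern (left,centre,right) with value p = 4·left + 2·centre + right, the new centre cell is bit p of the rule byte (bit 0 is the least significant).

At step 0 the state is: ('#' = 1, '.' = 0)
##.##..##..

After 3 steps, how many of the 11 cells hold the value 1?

k=0  ##.##..##..
k=1  ...........
k=2  ###########
k=3  ...........

0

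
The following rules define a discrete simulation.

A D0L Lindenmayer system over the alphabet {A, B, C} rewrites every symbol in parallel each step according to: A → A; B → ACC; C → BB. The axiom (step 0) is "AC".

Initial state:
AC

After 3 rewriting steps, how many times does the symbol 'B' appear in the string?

0) AC
1) ABB
2) AACCACC
3) AABBBBABBBB

8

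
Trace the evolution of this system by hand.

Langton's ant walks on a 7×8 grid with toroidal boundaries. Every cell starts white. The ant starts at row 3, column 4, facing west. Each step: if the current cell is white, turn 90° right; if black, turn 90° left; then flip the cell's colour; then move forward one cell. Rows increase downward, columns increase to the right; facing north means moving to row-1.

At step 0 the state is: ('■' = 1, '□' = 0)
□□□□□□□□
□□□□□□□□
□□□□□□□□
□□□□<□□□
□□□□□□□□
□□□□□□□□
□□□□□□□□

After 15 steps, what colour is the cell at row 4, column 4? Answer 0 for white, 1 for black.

[0] □□□□□□□□
□□□□□□□□
□□□□□□□□
□□□□<□□□
□□□□□□□□
□□□□□□□□
□□□□□□□□
[1] □□□□□□□□
□□□□□□□□
□□□□^□□□
□□□□■□□□
□□□□□□□□
□□□□□□□□
□□□□□□□□
[2] □□□□□□□□
□□□□□□□□
□□□□■>□□
□□□□■□□□
□□□□□□□□
□□□□□□□□
□□□□□□□□
[3] □□□□□□□□
□□□□□□□□
□□□□■■□□
□□□□■v□□
□□□□□□□□
□□□□□□□□
□□□□□□□□
[4] □□□□□□□□
□□□□□□□□
□□□□■■□□
□□□□<■□□
□□□□□□□□
□□□□□□□□
□□□□□□□□
[5] □□□□□□□□
□□□□□□□□
□□□□■■□□
□□□□□■□□
□□□□v□□□
□□□□□□□□
□□□□□□□□
[6] □□□□□□□□
□□□□□□□□
□□□□■■□□
□□□□□■□□
□□□<■□□□
□□□□□□□□
□□□□□□□□
[7] □□□□□□□□
□□□□□□□□
□□□□■■□□
□□□^□■□□
□□□■■□□□
□□□□□□□□
□□□□□□□□
[8] □□□□□□□□
□□□□□□□□
□□□□■■□□
□□□■>■□□
□□□■■□□□
□□□□□□□□
□□□□□□□□
[9] □□□□□□□□
□□□□□□□□
□□□□■■□□
□□□■■■□□
□□□■v□□□
□□□□□□□□
□□□□□□□□
[10] □□□□□□□□
□□□□□□□□
□□□□■■□□
□□□■■■□□
□□□■□>□□
□□□□□□□□
□□□□□□□□
[11] □□□□□□□□
□□□□□□□□
□□□□■■□□
□□□■■■□□
□□□■□■□□
□□□□□v□□
□□□□□□□□
[12] □□□□□□□□
□□□□□□□□
□□□□■■□□
□□□■■■□□
□□□■□■□□
□□□□<■□□
□□□□□□□□
[13] □□□□□□□□
□□□□□□□□
□□□□■■□□
□□□■■■□□
□□□■^■□□
□□□□■■□□
□□□□□□□□
[14] □□□□□□□□
□□□□□□□□
□□□□■■□□
□□□■■■□□
□□□■■>□□
□□□□■■□□
□□□□□□□□
[15] □□□□□□□□
□□□□□□□□
□□□□■■□□
□□□■■^□□
□□□■■□□□
□□□□■■□□
□□□□□□□□

1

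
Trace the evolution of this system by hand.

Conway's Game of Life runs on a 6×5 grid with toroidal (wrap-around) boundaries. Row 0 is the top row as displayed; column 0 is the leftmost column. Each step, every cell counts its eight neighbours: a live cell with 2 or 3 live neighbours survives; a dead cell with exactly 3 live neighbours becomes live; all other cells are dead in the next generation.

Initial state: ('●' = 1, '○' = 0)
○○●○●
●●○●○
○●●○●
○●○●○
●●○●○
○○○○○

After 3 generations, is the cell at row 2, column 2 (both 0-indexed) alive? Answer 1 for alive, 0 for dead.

1

k=0  ○○●○●
●●○●○
○●●○●
○●○●○
●●○●○
○○○○○
k=1  ●●●●●
○○○○○
○○○○●
○○○●○
●●○○●
●●●●●
k=2  ○○○○○
○●●○○
○○○○○
○○○●○
○○○○○
○○○○○
k=3  ○○○○○
○○○○○
○○●○○
○○○○○
○○○○○
○○○○○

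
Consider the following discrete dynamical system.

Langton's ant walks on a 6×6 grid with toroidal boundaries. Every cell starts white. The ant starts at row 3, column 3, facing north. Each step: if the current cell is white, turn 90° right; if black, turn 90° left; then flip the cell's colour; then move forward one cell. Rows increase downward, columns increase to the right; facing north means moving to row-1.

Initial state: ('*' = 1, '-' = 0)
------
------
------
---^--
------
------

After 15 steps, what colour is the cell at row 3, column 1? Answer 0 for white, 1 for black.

0) ------
------
------
---^--
------
------
1) ------
------
------
---*>-
------
------
2) ------
------
------
---**-
----v-
------
3) ------
------
------
---**-
---<*-
------
4) ------
------
------
---^*-
---**-
------
5) ------
------
------
--<-*-
---**-
------
6) ------
------
--^---
--*-*-
---**-
------
7) ------
------
--*>--
--*-*-
---**-
------
8) ------
------
--**--
--*v*-
---**-
------
9) ------
------
--**--
--<**-
---**-
------
10) ------
------
--**--
---**-
--v**-
------
11) ------
------
--**--
---**-
-<***-
------
12) ------
------
--**--
-^-**-
-****-
------
13) ------
------
--**--
-*>**-
-****-
------
14) ------
------
--**--
-****-
-*v**-
------
15) ------
------
--**--
-****-
-*->*-
------

1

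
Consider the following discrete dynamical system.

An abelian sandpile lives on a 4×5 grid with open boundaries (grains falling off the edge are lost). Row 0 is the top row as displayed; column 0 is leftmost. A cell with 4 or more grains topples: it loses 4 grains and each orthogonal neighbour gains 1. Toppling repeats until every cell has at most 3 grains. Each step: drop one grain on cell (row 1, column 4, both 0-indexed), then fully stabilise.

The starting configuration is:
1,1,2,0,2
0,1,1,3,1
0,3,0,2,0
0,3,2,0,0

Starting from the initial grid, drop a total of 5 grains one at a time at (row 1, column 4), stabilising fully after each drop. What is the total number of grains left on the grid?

[0] 1,1,2,0,2
0,1,1,3,1
0,3,0,2,0
0,3,2,0,0
[1] 1,1,2,0,2
0,1,1,3,2
0,3,0,2,0
0,3,2,0,0
[2] 1,1,2,0,2
0,1,1,3,3
0,3,0,2,0
0,3,2,0,0
[3] 1,1,2,1,3
0,1,2,0,1
0,3,0,3,1
0,3,2,0,0
[4] 1,1,2,1,3
0,1,2,0,2
0,3,0,3,1
0,3,2,0,0
[5] 1,1,2,1,3
0,1,2,0,3
0,3,0,3,1
0,3,2,0,0

26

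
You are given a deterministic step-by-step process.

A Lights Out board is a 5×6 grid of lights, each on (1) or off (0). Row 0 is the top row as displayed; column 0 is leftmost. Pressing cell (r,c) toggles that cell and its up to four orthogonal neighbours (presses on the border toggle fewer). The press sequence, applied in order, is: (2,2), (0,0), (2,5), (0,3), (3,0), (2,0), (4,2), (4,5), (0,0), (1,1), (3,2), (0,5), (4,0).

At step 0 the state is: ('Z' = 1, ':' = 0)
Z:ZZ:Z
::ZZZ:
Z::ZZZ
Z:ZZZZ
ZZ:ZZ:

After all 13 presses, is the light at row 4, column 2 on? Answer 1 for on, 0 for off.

gen 0: Z:ZZ:Z
::ZZZ:
Z::ZZZ
Z:ZZZZ
ZZ:ZZ:
gen 1: Z:ZZ:Z
:::ZZ:
ZZZ:ZZ
Z::ZZZ
ZZ:ZZ:
gen 2: :ZZZ:Z
Z::ZZ:
ZZZ:ZZ
Z::ZZZ
ZZ:ZZ:
gen 3: :ZZZ:Z
Z::ZZZ
ZZZ:::
Z::ZZ:
ZZ:ZZ:
gen 4: :Z::ZZ
Z:::ZZ
ZZZ:::
Z::ZZ:
ZZ:ZZ:
gen 5: :Z::ZZ
Z:::ZZ
:ZZ:::
:Z:ZZ:
:Z:ZZ:
gen 6: :Z::ZZ
::::ZZ
Z:Z:::
ZZ:ZZ:
:Z:ZZ:
gen 7: :Z::ZZ
::::ZZ
Z:Z:::
ZZZZZ:
::Z:Z:
gen 8: :Z::ZZ
::::ZZ
Z:Z:::
ZZZZZZ
::Z::Z
gen 9: Z:::ZZ
Z:::ZZ
Z:Z:::
ZZZZZZ
::Z::Z
gen 10: ZZ::ZZ
:ZZ:ZZ
ZZZ:::
ZZZZZZ
::Z::Z
gen 11: ZZ::ZZ
:ZZ:ZZ
ZZ::::
Z:::ZZ
:::::Z
gen 12: ZZ::::
:ZZ:Z:
ZZ::::
Z:::ZZ
:::::Z
gen 13: ZZ::::
:ZZ:Z:
ZZ::::
::::ZZ
ZZ:::Z

0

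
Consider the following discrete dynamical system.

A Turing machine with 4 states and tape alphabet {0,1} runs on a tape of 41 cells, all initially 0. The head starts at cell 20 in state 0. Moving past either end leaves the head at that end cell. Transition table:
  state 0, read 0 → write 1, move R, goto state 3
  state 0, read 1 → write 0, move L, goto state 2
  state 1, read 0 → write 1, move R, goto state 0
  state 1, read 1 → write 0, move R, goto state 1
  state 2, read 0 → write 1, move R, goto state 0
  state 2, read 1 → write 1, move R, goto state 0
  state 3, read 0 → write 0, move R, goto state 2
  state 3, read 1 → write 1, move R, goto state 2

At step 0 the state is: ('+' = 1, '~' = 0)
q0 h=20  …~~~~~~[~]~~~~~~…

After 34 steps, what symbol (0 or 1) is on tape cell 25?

1

[0] q0 h=20  …~~~~~~[~]~~~~~~…
[1] q3 h=21  …~~~~~+[~]~~~~~~…
[2] q2 h=22  …~~~~+~[~]~~~~~~…
[3] q0 h=23  …~~~+~+[~]~~~~~~…
[4] q3 h=24  …~~+~++[~]~~~~~~…
[5] q2 h=25  …~+~++~[~]~~~~~~…
[6] q0 h=26  …+~++~+[~]~~~~~~…
[7] q3 h=27  …~++~++[~]~~~~~~…
[8] q2 h=28  …++~++~[~]~~~~~~…
[9] q0 h=29  …+~++~+[~]~~~~~~…
[10] q3 h=30  …~++~++[~]~~~~~~…
[11] q2 h=31  …++~++~[~]~~~~~~…
[12] q0 h=32  …+~++~+[~]~~~~~~…
[13] q3 h=33  …~++~++[~]~~~~~~…
[14] q2 h=34  …++~++~[~]~~~~~~|
[15] q0 h=35  …+~++~+[~]~~~~~|
[16] q3 h=36  …~++~++[~]~~~~|
[17] q2 h=37  …++~++~[~]~~~|
[18] q0 h=38  …+~++~+[~]~~|
[19] q3 h=39  …~++~++[~]~|
[20] q2 h=40  …++~++~[~]|
[21] q0 h=40  …++~++~[+]|
[22] q2 h=39  …~++~++[~]~|
[23] q0 h=40  …++~+++[~]|
[24] q3 h=40  …++~+++[+]|
[25] q2 h=40  …++~+++[+]|
[26] q0 h=40  …++~+++[+]|
[27] q2 h=39  …~++~++[+]~|
[28] q0 h=40  …++~+++[~]|
[29] q3 h=40  …++~+++[+]|
[30] q2 h=40  …++~+++[+]|
[31] q0 h=40  …++~+++[+]|
[32] q2 h=39  …~++~++[+]~|
[33] q0 h=40  …++~+++[~]|
[34] q3 h=40  …++~+++[+]|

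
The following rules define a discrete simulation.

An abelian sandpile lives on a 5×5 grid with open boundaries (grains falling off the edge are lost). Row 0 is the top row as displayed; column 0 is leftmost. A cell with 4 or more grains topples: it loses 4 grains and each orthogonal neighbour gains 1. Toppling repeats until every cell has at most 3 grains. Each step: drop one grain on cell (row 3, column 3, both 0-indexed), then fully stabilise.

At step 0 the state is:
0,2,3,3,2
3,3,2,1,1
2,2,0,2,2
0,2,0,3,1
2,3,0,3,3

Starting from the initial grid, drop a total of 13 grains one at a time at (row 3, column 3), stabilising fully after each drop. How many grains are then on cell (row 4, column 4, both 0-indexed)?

k=0  0,2,3,3,2
3,3,2,1,1
2,2,0,2,2
0,2,0,3,1
2,3,0,3,3
k=1  0,2,3,3,2
3,3,2,1,1
2,2,0,3,2
0,2,1,1,3
2,3,1,1,0
k=2  0,2,3,3,2
3,3,2,1,1
2,2,0,3,2
0,2,1,2,3
2,3,1,1,0
k=3  0,2,3,3,2
3,3,2,1,1
2,2,0,3,2
0,2,1,3,3
2,3,1,1,0
k=4  0,2,3,3,2
3,3,2,2,2
2,2,1,1,0
0,2,2,2,1
2,3,1,2,1
k=5  0,2,3,3,2
3,3,2,2,2
2,2,1,1,0
0,2,2,3,1
2,3,1,2,1
k=6  0,2,3,3,2
3,3,2,2,2
2,2,1,2,0
0,2,3,0,2
2,3,1,3,1
k=7  0,2,3,3,2
3,3,2,2,2
2,2,1,2,0
0,2,3,1,2
2,3,1,3,1
k=8  0,2,3,3,2
3,3,2,2,2
2,2,1,2,0
0,2,3,2,2
2,3,1,3,1
k=9  0,2,3,3,2
3,3,2,2,2
2,2,1,2,0
0,2,3,3,2
2,3,1,3,1
k=10  0,2,3,3,2
3,3,2,2,2
2,2,2,3,0
0,3,0,2,3
2,3,3,0,2
k=11  0,2,3,3,2
3,3,2,2,2
2,2,2,3,0
0,3,0,3,3
2,3,3,0,2
k=12  0,2,3,3,2
3,3,2,3,2
2,2,3,0,2
0,3,1,2,0
2,3,3,1,3
k=13  0,2,3,3,2
3,3,2,3,2
2,2,3,0,2
0,3,1,3,0
2,3,3,1,3

3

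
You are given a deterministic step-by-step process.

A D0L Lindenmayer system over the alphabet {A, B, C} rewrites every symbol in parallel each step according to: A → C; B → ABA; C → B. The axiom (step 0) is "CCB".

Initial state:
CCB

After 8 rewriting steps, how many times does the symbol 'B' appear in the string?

83

0) CCB
1) BBABA
2) ABAABACABAC
3) CABACCABACBCABACB
4) BCABACBBCABACBABABCABACBABA
5) ABABCABACBABAABABCABACBABACABACABABCABACBABACABAC
6) CABACABABCABACBABACABACCABACABABCABACBABACABACBCABACBCABACABABCABACBABACABACBCABACB
7) BCABACBCABACABABCABACBABACABACBCABACBBCABACBCABACABABCABAC…ABACBABABCABACBCABACABABCABACBABACABACBCABACBABABCABACBABA  (len 137)
8) ABABCABACBABABCABACBCABACABABCABACBABACABACBCABACBABABCABA…BCABACBABACABACBCABACBABABCABACBABACABACABABCABACBABACABAC  (len 235)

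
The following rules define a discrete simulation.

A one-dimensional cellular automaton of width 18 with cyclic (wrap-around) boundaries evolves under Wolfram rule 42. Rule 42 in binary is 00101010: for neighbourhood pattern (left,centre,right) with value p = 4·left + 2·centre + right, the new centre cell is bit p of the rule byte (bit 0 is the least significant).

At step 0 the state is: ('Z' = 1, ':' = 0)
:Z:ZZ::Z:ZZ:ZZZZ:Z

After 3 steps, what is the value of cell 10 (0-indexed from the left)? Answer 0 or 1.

1

step 0: :Z:ZZ::Z:ZZ:ZZZZ:Z
step 1: Z:ZZ::Z:ZZ:ZZ:::Z:
step 2: :ZZ::Z:ZZ:ZZ:::Z:Z
step 3: ZZ::Z:ZZ:ZZ:::Z:Z:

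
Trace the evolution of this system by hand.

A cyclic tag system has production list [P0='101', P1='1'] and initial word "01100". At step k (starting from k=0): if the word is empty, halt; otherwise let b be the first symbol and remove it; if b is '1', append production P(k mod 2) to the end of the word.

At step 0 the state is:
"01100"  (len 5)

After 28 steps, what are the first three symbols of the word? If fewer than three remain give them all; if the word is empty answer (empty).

111

k=0  "01100"  (len 5)
k=1  "1100"  (len 4)
k=2  "1001"  (len 4)
k=3  "001101"  (len 6)
k=4  "01101"  (len 5)
k=5  "1101"  (len 4)
k=6  "1011"  (len 4)
k=7  "011101"  (len 6)
k=8  "11101"  (len 5)
k=9  "1101101"  (len 7)
k=10  "1011011"  (len 7)
k=11  "011011101"  (len 9)
k=12  "11011101"  (len 8)
k=13  "1011101101"  (len 10)
k=14  "0111011011"  (len 10)
k=15  "111011011"  (len 9)
k=16  "110110111"  (len 9)
k=17  "10110111101"  (len 11)
k=18  "01101111011"  (len 11)
k=19  "1101111011"  (len 10)
k=20  "1011110111"  (len 10)
k=21  "011110111101"  (len 12)
k=22  "11110111101"  (len 11)
k=23  "1110111101101"  (len 13)
k=24  "1101111011011"  (len 13)
k=25  "101111011011101"  (len 15)
k=26  "011110110111011"  (len 15)
k=27  "11110110111011"  (len 14)
k=28  "11101101110111"  (len 14)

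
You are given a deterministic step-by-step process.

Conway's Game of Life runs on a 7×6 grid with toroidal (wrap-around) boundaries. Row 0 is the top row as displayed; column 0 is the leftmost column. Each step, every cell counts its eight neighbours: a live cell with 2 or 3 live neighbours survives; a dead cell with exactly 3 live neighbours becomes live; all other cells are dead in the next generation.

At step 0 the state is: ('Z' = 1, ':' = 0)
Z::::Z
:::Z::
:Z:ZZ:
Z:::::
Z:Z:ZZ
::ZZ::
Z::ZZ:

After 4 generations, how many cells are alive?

2

k=0  Z::::Z
:::Z::
:Z:ZZ:
Z:::::
Z:Z:ZZ
::ZZ::
Z::ZZ:
k=1  Z::Z:Z
Z:ZZ:Z
::ZZZ:
Z:Z:::
Z:Z:ZZ
Z:Z:::
ZZZZZ:
k=2  ::::::
Z:::::
Z:::Z:
Z:Z:::
Z:Z:::
::::::
::::Z:
k=3  ::::::
:::::Z
Z:::::
Z::Z::
::::::
::::::
::::::
k=4  ::::::
::::::
Z::::Z
::::::
::::::
::::::
::::::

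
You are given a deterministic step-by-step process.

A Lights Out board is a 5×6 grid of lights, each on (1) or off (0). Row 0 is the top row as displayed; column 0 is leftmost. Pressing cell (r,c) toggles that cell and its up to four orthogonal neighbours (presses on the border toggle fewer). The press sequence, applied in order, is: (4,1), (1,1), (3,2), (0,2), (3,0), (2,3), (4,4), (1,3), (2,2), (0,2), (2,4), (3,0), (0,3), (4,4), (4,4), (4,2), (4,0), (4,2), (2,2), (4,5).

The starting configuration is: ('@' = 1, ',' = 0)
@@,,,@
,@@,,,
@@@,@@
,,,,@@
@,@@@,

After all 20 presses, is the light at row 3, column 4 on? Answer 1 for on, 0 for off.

1

k=0  @@,,,@
,@@,,,
@@@,@@
,,,,@@
@,@@@,
k=1  @@,,,@
,@@,,,
@@@,@@
,@,,@@
,@,@@,
k=2  @,,,,@
@,,,,,
@,@,@@
,@,,@@
,@,@@,
k=3  @,,,,@
@,,,,,
@,,,@@
,,@@@@
,@@@@,
k=4  @@@@,@
@,@,,,
@,,,@@
,,@@@@
,@@@@,
k=5  @@@@,@
@,@,,,
,,,,@@
@@@@@@
@@@@@,
k=6  @@@@,@
@,@@,,
,,@@,@
@@@,@@
@@@@@,
k=7  @@@@,@
@,@@,,
,,@@,@
@@@,,@
@@@,,@
k=8  @@@,,@
@,,,@,
,,@,,@
@@@,,@
@@@,,@
k=9  @@@,,@
@,@,@,
,@,@,@
@@,,,@
@@@,,@
k=10  @,,@,@
@,,,@,
,@,@,@
@@,,,@
@@@,,@
k=11  @,,@,@
@,,,,,
,@,,@,
@@,,@@
@@@,,@
k=12  @,,@,@
@,,,,,
@@,,@,
,,,,@@
,@@,,@
k=13  @,@,@@
@,,@,,
@@,,@,
,,,,@@
,@@,,@
k=14  @,@,@@
@,,@,,
@@,,@,
,,,,,@
,@@@@,
k=15  @,@,@@
@,,@,,
@@,,@,
,,,,@@
,@@,,@
k=16  @,@,@@
@,,@,,
@@,,@,
,,@,@@
,,,@,@
k=17  @,@,@@
@,,@,,
@@,,@,
@,@,@@
@@,@,@
k=18  @,@,@@
@,,@,,
@@,,@,
@,,,@@
@,@,,@
k=19  @,@,@@
@,@@,,
@,@@@,
@,@,@@
@,@,,@
k=20  @,@,@@
@,@@,,
@,@@@,
@,@,@,
@,@,@,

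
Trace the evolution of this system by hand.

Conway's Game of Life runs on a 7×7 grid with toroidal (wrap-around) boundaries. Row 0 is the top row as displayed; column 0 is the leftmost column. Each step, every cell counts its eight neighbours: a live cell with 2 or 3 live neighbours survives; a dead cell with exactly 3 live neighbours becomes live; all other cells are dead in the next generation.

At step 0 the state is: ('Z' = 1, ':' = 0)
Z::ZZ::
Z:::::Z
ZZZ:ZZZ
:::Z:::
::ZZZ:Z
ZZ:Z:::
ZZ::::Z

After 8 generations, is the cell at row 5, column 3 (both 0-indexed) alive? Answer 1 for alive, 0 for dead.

0) Z::ZZ::
Z:::::Z
ZZZ:ZZZ
:::Z:::
::ZZZ:Z
ZZ:Z:::
ZZ::::Z
1) :::::Z:
::Z::::
:ZZZZZ:
:::::::
ZZ::Z::
:::ZZZ:
:::ZZ:Z
2) :::ZZZ:
:ZZ::Z:
:ZZZZ::
Z::::Z:
:::ZZZ:
Z:Z:::Z
:::Z::Z
3) :::Z:ZZ
:Z:::Z:
Z::ZZZZ
:Z:::ZZ
ZZ:ZZZ:
Z:Z:::Z
Z:ZZ::Z
4) :Z:Z:Z:
::ZZ:::
:ZZ::::
:Z:::::
:::ZZ::
:::::::
::ZZZ::
5) :Z:::::
:::ZZ::
:Z:Z:::
:Z:Z:::
:::::::
::Z::::
::ZZZ::
6) :::::::
:::ZZ::
:::Z:::
:::::::
::Z::::
::Z::::
:ZZZ:::
7) ::::Z::
:::ZZ::
:::ZZ::
:::::::
:::::::
:::::::
:ZZZ:::
8) ::::Z::
:::::Z:
:::ZZ::
:::::::
:::::::
::Z::::
::ZZ:::

0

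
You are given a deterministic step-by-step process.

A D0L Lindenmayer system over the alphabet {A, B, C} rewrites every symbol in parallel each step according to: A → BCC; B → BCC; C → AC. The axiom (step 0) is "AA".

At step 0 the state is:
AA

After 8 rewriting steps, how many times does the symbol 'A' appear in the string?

676

0) AA
1) BCCBCC
2) BCCACACBCCACAC
3) BCCACACBCCACBCCACBCCACACBCCACBCCAC
4) BCCACACBCCACBCCACBCCACACBCCACBCCACACBCCACBCCACACBCCACBCCACBCCACACBCCACBCCACACBCCAC
5) BCCACACBCCACBCCACBCCACACBCCACBCCACACBCCACBCCACACBCCACBCCAC…BCCACACBCCACBCCACBCCACACBCCACBCCACACBCCACBCCACBCCACACBCCAC  (len 198)
6) BCCACACBCCACBCCACBCCACACBCCACBCCACACBCCACBCCACACBCCACBCCAC…BCCACBCCACACBCCACBCCACACBCCACBCCACACBCCACBCCACBCCACACBCCAC  (len 478)
7) BCCACACBCCACBCCACBCCACACBCCACBCCACACBCCACBCCACACBCCACBCCAC…BCCACBCCACACBCCACBCCACACBCCACBCCACACBCCACBCCACBCCACACBCCAC  (len 1154)
8) BCCACACBCCACBCCACBCCACACBCCACBCCACACBCCACBCCACACBCCACBCCAC…BCCACBCCACACBCCACBCCACACBCCACBCCACACBCCACBCCACBCCACACBCCAC  (len 2786)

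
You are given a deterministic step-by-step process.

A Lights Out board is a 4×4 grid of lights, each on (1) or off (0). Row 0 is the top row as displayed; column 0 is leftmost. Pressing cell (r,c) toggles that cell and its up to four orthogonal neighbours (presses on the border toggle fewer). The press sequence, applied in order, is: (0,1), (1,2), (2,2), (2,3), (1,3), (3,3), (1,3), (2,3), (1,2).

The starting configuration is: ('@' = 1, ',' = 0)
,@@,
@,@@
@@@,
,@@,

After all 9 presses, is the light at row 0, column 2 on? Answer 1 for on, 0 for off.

0

k=0  ,@@,
@,@@
@@@,
,@@,
k=1  @,,,
@@@@
@@@,
,@@,
k=2  @,@,
@,,,
@@,,
,@@,
k=3  @,@,
@,@,
@,@@
,@,,
k=4  @,@,
@,@@
@,,,
,@,@
k=5  @,@@
@,,,
@,,@
,@,@
k=6  @,@@
@,,,
@,,,
,@@,
k=7  @,@,
@,@@
@,,@
,@@,
k=8  @,@,
@,@,
@,@,
,@@@
k=9  @,,,
@@,@
@,,,
,@@@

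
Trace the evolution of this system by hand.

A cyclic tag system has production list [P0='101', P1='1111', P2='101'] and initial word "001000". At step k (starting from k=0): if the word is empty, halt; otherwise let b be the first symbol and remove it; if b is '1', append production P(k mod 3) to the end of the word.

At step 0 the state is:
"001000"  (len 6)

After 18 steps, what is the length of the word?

step 0: "001000"  (len 6)
step 1: "01000"  (len 5)
step 2: "1000"  (len 4)
step 3: "000101"  (len 6)
step 4: "00101"  (len 5)
step 5: "0101"  (len 4)
step 6: "101"  (len 3)
step 7: "01101"  (len 5)
step 8: "1101"  (len 4)
step 9: "101101"  (len 6)
step 10: "01101101"  (len 8)
step 11: "1101101"  (len 7)
step 12: "101101101"  (len 9)
step 13: "01101101101"  (len 11)
step 14: "1101101101"  (len 10)
step 15: "101101101101"  (len 12)
step 16: "01101101101101"  (len 14)
step 17: "1101101101101"  (len 13)
step 18: "101101101101101"  (len 15)

15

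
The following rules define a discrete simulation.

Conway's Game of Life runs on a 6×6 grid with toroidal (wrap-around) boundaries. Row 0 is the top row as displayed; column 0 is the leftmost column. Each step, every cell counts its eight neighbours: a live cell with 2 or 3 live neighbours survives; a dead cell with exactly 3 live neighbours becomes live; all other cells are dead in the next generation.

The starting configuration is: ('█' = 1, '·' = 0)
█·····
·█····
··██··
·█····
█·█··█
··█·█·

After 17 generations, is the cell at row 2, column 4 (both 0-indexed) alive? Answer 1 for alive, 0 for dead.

step 0: █·····
·█····
··██··
·█····
█·█··█
··█·█·
step 1: ·█····
·██···
·██···
██·█··
█·██·█
█··█··
step 2: ██····
█·····
···█··
···███
···█·█
█··███
step 3: ·█··█·
██····
···█·█
··██·█
··█···
·███··
step 4: ···█··
███·██
·█·█·█
··██··
····█·
·█·█··
step 5: ···█·█
·█···█
·····█
··██··
····█·
··███·
step 6: █··█·█
·····█
█·█·█·
···██·
····█·
··█··█
step 7: █····█
·█·█··
····█·
····█·
····██
█··█·█
step 8: ·██··█
█···██
···██·
···██·
█··█··
······
step 9: ·█··██
███···
······
··█··█
···██·
███···
step 10: ···█·█
███··█
█·█···
···██·
█··███
███···
step 11: ···███
··████
█·█·█·
███···
█·····
·██···
step 12: ██···█
███···
█···█·
█·██··
█·····
██████
step 13: ······
··█···
█·····
█··█··
······
··███·
step 14: ··█···
······
·█····
······
··█·█·
···█··
step 15: ······
······
······
······
···█··
··██··
step 16: ······
······
······
······
··██··
··██··
step 17: ······
······
······
······
··██··
··██··

0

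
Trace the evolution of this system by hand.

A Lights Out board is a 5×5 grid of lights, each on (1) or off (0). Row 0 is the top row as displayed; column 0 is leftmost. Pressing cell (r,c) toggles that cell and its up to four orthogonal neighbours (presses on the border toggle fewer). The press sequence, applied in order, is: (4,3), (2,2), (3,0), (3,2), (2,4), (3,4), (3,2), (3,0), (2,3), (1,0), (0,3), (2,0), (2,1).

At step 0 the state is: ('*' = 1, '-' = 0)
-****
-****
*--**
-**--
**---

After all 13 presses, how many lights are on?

0) -****
-****
*--**
-**--
**---
1) -****
-****
*--**
-***-
*****
2) -****
-*-**
***-*
-*-*-
*****
3) -****
-*-**
-**-*
*--*-
-****
4) -****
-*-**
-*--*
***--
-*-**
5) -****
-*-*-
-*-*-
***-*
-*-**
6) -****
-*-*-
-*-**
****-
-*-*-
7) -****
-*-*-
-****
*----
-***-
8) -****
-*-*-
*****
-*---
****-
9) -****
-*---
**---
-*-*-
****-
10) *****
*----
-*---
-*-*-
****-
11) **---
*--*-
-*---
-*-*-
****-
12) **---
---*-
*----
**-*-
****-
13) **---
-*-*-
-**--
*--*-
****-

12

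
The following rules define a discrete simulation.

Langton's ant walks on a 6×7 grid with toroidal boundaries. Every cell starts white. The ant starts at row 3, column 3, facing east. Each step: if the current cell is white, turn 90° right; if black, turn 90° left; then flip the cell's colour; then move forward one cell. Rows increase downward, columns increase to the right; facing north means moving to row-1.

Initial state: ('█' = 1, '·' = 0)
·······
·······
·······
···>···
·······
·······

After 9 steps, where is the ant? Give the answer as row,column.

k=0  ·······
·······
·······
···>···
·······
·······
k=1  ·······
·······
·······
···█···
···v···
·······
k=2  ·······
·······
·······
···█···
··<█···
·······
k=3  ·······
·······
·······
··^█···
··██···
·······
k=4  ·······
·······
·······
··█>···
··██···
·······
k=5  ·······
·······
···^···
··█····
··██···
·······
k=6  ·······
·······
···█>··
··█····
··██···
·······
k=7  ·······
·······
···██··
··█·v··
··██···
·······
k=8  ·······
·······
···██··
··█<█··
··██···
·······
k=9  ·······
·······
···^█··
··███··
··██···
·······

2,3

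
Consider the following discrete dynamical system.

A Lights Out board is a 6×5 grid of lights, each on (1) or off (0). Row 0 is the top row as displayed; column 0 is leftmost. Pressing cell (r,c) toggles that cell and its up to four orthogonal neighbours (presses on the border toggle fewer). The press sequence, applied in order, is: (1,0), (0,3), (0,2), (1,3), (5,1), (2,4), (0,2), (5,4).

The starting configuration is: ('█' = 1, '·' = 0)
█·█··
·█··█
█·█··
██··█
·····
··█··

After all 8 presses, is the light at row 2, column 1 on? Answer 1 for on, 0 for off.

gen 0: █·█··
·█··█
█·█··
██··█
·····
··█··
gen 1: ··█··
█···█
··█··
██··█
·····
··█··
gen 2: ···██
█··██
··█··
██··█
·····
··█··
gen 3: ·██·█
█·███
··█··
██··█
·····
··█··
gen 4: ·████
█····
··██·
██··█
·····
··█··
gen 5: ·████
█····
··██·
██··█
·█···
██···
gen 6: ·████
█···█
··█·█
██···
·█···
██···
gen 7: ····█
█·█·█
··█·█
██···
·█···
██···
gen 8: ····█
█·█·█
··█·█
██···
·█··█
██·██

0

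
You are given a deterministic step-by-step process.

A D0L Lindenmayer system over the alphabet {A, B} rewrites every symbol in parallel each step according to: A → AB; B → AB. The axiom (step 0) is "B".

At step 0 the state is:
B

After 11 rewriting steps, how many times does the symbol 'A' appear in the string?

[0] B
[1] AB
[2] ABAB
[3] ABABABAB
[4] ABABABABABABABAB
[5] ABABABABABABABABABABABABABABABAB
[6] ABABABABABABABABABABABABABABABABABABABABABABABABABABABABABABABAB
[7] ABABABABABABABABABABABABABABABABABABABABABABABABABABABABAB…ABABABABABABABABABABABABABABABABABABABABABABABABABABABABAB  (len 128)
[8] ABABABABABABABABABABABABABABABABABABABABABABABABABABABABAB…ABABABABABABABABABABABABABABABABABABABABABABABABABABABABAB  (len 256)
[9] ABABABABABABABABABABABABABABABABABABABABABABABABABABABABAB…ABABABABABABABABABABABABABABABABABABABABABABABABABABABABAB  (len 512)
[10] ABABABABABABABABABABABABABABABABABABABABABABABABABABABABAB…ABABABABABABABABABABABABABABABABABABABABABABABABABABABABAB  (len 1024)
[11] ABABABABABABABABABABABABABABABABABABABABABABABABABABABABAB…ABABABABABABABABABABABABABABABABABABABABABABABABABABABABAB  (len 2048)

1024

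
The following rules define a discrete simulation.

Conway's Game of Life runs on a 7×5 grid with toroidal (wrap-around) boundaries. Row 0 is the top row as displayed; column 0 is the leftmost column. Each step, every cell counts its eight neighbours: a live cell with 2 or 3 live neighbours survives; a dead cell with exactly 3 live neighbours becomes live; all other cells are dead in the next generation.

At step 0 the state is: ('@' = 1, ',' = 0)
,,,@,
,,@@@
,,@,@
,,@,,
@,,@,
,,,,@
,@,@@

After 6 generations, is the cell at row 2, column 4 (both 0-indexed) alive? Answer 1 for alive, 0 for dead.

0

t=0: ,,,@,
,,@@@
,,@,@
,,@,,
@,,@,
,,,,@
,@,@@
t=1: @,,,,
,,@,@
,@@,@
,@@,@
,,,@@
,,@,,
@,@@@
t=2: @,@,,
,,@,@
,,,,@
,@,,@
@@,,@
@@@,,
@,@@@
t=3: @,@,,
@@,,@
,,,,@
,@,@@
,,,@@
,,,,,
,,,,,
t=4: @,,,@
,@,@@
,@@,,
,,@,,
@,@@@
,,,,,
,,,,,
t=5: @,,@@
,@,@@
@@,,,
@,,,@
,@@@@
,,,@@
,,,,,
t=6: @,@@,
,@,@,
,@@@,
,,,,,
,@@,,
@,,,@
@,,,,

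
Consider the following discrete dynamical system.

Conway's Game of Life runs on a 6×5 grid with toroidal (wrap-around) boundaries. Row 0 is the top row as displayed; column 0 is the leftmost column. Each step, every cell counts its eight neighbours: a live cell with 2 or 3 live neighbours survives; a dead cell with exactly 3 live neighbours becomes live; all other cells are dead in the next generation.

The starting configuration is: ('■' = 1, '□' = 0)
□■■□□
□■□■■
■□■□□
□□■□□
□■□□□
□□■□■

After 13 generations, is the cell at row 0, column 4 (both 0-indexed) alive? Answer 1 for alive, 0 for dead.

step 0: □■■□□
□■□■■
■□■□□
□□■□□
□■□□□
□□■□■
step 1: □■□□■
□□□■■
■□■□■
□□■□□
□■■■□
■□■■□
step 2: □■□□□
□■■□□
■■■□■
■□□□■
□□□□■
■□□□□
step 3: ■■■□□
□□□■□
□□■□■
□□□□□
□□□□■
■□□□□
step 4: ■■■□■
■□□■■
□□□■□
□□□■□
□□□□□
■□□□■
step 5: □□■□□
□□□□□
□□■■□
□□□□□
□□□□■
□□□■■
step 6: □□□■□
□□■■□
□□□□□
□□□■□
□□□■■
□□□■■
step 7: □□□□□
□□■■□
□□■■□
□□□■■
□□■□□
□□■□□
step 8: □□■■□
□□■■□
□□□□□
□□□□■
□□■□□
□□□□□
step 9: □□■■□
□□■■□
□□□■□
□□□□□
□□□□□
□□■■□
step 10: □■□□■
□□□□■
□□■■□
□□□□□
□□□□□
□□■■□
step 11: ■□■□■
■□■□■
□□□■□
□□□□□
□□□□□
□□■■□
step 12: ■□■□□
■□■□□
□□□■■
□□□□□
□□□□□
□■■■■
step 13: ■□□□□
■□■□□
□□□■■
□□□□□
□□■■□
■■■■■

0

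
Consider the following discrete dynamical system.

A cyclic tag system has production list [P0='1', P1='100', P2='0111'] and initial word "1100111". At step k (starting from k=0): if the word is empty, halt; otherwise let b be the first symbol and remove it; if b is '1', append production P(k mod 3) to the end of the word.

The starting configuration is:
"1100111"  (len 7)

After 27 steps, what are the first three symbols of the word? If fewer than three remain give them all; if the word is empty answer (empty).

t=0: "1100111"  (len 7)
t=1: "1001111"  (len 7)
t=2: "001111100"  (len 9)
t=3: "01111100"  (len 8)
t=4: "1111100"  (len 7)
t=5: "111100100"  (len 9)
t=6: "111001000111"  (len 12)
t=7: "110010001111"  (len 12)
t=8: "10010001111100"  (len 14)
t=9: "00100011111000111"  (len 17)
t=10: "0100011111000111"  (len 16)
t=11: "100011111000111"  (len 15)
t=12: "000111110001110111"  (len 18)
t=13: "00111110001110111"  (len 17)
t=14: "0111110001110111"  (len 16)
t=15: "111110001110111"  (len 15)
t=16: "111100011101111"  (len 15)
t=17: "11100011101111100"  (len 17)
t=18: "11000111011111000111"  (len 20)
t=19: "10001110111110001111"  (len 20)
t=20: "0001110111110001111100"  (len 22)
t=21: "001110111110001111100"  (len 21)
t=22: "01110111110001111100"  (len 20)
t=23: "1110111110001111100"  (len 19)
t=24: "1101111100011111000111"  (len 22)
t=25: "1011111000111110001111"  (len 22)
t=26: "011111000111110001111100"  (len 24)
t=27: "11111000111110001111100"  (len 23)

111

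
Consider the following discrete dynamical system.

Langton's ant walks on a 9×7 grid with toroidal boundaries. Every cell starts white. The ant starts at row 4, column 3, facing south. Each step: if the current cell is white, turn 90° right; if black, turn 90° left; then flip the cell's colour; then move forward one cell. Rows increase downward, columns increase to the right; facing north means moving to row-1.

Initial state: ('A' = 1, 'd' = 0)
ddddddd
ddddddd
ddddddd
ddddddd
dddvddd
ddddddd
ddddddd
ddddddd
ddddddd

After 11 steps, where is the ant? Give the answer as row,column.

0) ddddddd
ddddddd
ddddddd
ddddddd
dddvddd
ddddddd
ddddddd
ddddddd
ddddddd
1) ddddddd
ddddddd
ddddddd
ddddddd
dd<Addd
ddddddd
ddddddd
ddddddd
ddddddd
2) ddddddd
ddddddd
ddddddd
dd^dddd
ddAAddd
ddddddd
ddddddd
ddddddd
ddddddd
3) ddddddd
ddddddd
ddddddd
ddA>ddd
ddAAddd
ddddddd
ddddddd
ddddddd
ddddddd
4) ddddddd
ddddddd
ddddddd
ddAAddd
ddAvddd
ddddddd
ddddddd
ddddddd
ddddddd
5) ddddddd
ddddddd
ddddddd
ddAAddd
ddAd>dd
ddddddd
ddddddd
ddddddd
ddddddd
6) ddddddd
ddddddd
ddddddd
ddAAddd
ddAdAdd
ddddvdd
ddddddd
ddddddd
ddddddd
7) ddddddd
ddddddd
ddddddd
ddAAddd
ddAdAdd
ddd<Add
ddddddd
ddddddd
ddddddd
8) ddddddd
ddddddd
ddddddd
ddAAddd
ddA^Add
dddAAdd
ddddddd
ddddddd
ddddddd
9) ddddddd
ddddddd
ddddddd
ddAAddd
ddAA>dd
dddAAdd
ddddddd
ddddddd
ddddddd
10) ddddddd
ddddddd
ddddddd
ddAA^dd
ddAAddd
dddAAdd
ddddddd
ddddddd
ddddddd
11) ddddddd
ddddddd
ddddddd
ddAAA>d
ddAAddd
dddAAdd
ddddddd
ddddddd
ddddddd

3,5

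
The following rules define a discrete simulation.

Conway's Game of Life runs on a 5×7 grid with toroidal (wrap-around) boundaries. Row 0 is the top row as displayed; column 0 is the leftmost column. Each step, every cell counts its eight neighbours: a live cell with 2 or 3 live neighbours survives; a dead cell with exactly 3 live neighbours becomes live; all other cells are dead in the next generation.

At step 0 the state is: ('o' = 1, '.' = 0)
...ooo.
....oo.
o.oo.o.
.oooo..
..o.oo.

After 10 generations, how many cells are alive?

8

gen 0: ...ooo.
....oo.
o.oo.o.
.oooo..
..o.oo.
gen 1: ......o
..o....
.....oo
......o
.o.....
gen 2: .......
.....oo
.....oo
o....oo
o......
gen 3: ......o
.....oo
....o..
o....o.
o......
gen 4: o....oo
.....oo
....o..
......o
o......
gen 5: o....o.
o...o..
......o
.......
o....o.
gen 6: oo..oo.
o....o.
.......
......o
.......
gen 7: oo..oo.
oo..oo.
......o
.......
o....oo
gen 8: .......
.o..o..
o....oo
o....o.
oo..oo.
gen 9: oo..oo.
o....oo
oo..oo.
.......
oo..oo.
gen 10: .......
.......
oo..oo.
.......
oo..oo.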